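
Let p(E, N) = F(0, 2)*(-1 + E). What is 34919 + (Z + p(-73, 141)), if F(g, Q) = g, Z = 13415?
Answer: 48334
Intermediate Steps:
p(E, N) = 0 (p(E, N) = 0*(-1 + E) = 0)
34919 + (Z + p(-73, 141)) = 34919 + (13415 + 0) = 34919 + 13415 = 48334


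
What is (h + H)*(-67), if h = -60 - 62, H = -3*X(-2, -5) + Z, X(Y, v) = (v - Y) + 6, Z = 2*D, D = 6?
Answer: 7973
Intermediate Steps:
Z = 12 (Z = 2*6 = 12)
X(Y, v) = 6 + v - Y
H = 3 (H = -3*(6 - 5 - 1*(-2)) + 12 = -3*(6 - 5 + 2) + 12 = -3*3 + 12 = -9 + 12 = 3)
h = -122
(h + H)*(-67) = (-122 + 3)*(-67) = -119*(-67) = 7973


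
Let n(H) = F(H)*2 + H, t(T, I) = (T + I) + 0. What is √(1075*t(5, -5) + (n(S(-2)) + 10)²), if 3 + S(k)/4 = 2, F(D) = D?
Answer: 2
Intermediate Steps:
S(k) = -4 (S(k) = -12 + 4*2 = -12 + 8 = -4)
t(T, I) = I + T (t(T, I) = (I + T) + 0 = I + T)
n(H) = 3*H (n(H) = H*2 + H = 2*H + H = 3*H)
√(1075*t(5, -5) + (n(S(-2)) + 10)²) = √(1075*(-5 + 5) + (3*(-4) + 10)²) = √(1075*0 + (-12 + 10)²) = √(0 + (-2)²) = √(0 + 4) = √4 = 2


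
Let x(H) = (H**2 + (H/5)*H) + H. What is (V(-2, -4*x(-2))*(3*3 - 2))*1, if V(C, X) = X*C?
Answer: 784/5 ≈ 156.80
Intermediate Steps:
x(H) = H + 6*H**2/5 (x(H) = (H**2 + (H*(1/5))*H) + H = (H**2 + (H/5)*H) + H = (H**2 + H**2/5) + H = 6*H**2/5 + H = H + 6*H**2/5)
V(C, X) = C*X
(V(-2, -4*x(-2))*(3*3 - 2))*1 = ((-(-8)*(1/5)*(-2)*(5 + 6*(-2)))*(3*3 - 2))*1 = ((-(-8)*(1/5)*(-2)*(5 - 12))*(9 - 2))*1 = (-(-8)*(1/5)*(-2)*(-7)*7)*1 = (-(-8)*14/5*7)*1 = (-2*(-56/5)*7)*1 = ((112/5)*7)*1 = (784/5)*1 = 784/5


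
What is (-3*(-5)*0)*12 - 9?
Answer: -9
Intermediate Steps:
(-3*(-5)*0)*12 - 9 = (15*0)*12 - 9 = 0*12 - 9 = 0 - 9 = -9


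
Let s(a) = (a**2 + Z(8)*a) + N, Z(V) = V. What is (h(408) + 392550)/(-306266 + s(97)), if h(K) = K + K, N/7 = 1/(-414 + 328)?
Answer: -33829476/25462973 ≈ -1.3286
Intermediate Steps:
N = -7/86 (N = 7/(-414 + 328) = 7/(-86) = 7*(-1/86) = -7/86 ≈ -0.081395)
s(a) = -7/86 + a**2 + 8*a (s(a) = (a**2 + 8*a) - 7/86 = -7/86 + a**2 + 8*a)
h(K) = 2*K
(h(408) + 392550)/(-306266 + s(97)) = (2*408 + 392550)/(-306266 + (-7/86 + 97**2 + 8*97)) = (816 + 392550)/(-306266 + (-7/86 + 9409 + 776)) = 393366/(-306266 + 875903/86) = 393366/(-25462973/86) = 393366*(-86/25462973) = -33829476/25462973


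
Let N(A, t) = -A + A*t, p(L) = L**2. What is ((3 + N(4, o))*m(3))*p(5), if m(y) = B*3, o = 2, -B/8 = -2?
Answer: 8400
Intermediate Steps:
B = 16 (B = -8*(-2) = 16)
m(y) = 48 (m(y) = 16*3 = 48)
((3 + N(4, o))*m(3))*p(5) = ((3 + 4*(-1 + 2))*48)*5**2 = ((3 + 4*1)*48)*25 = ((3 + 4)*48)*25 = (7*48)*25 = 336*25 = 8400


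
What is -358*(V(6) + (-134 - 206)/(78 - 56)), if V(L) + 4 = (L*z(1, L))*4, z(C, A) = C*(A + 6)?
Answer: -1057532/11 ≈ -96139.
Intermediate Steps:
z(C, A) = C*(6 + A)
V(L) = -4 + 4*L*(6 + L) (V(L) = -4 + (L*(1*(6 + L)))*4 = -4 + (L*(6 + L))*4 = -4 + 4*L*(6 + L))
-358*(V(6) + (-134 - 206)/(78 - 56)) = -358*((-4 + 4*6*(6 + 6)) + (-134 - 206)/(78 - 56)) = -358*((-4 + 4*6*12) - 340/22) = -358*((-4 + 288) - 340*1/22) = -358*(284 - 170/11) = -358*2954/11 = -1057532/11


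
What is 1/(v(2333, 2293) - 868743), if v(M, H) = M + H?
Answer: -1/864117 ≈ -1.1573e-6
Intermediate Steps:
v(M, H) = H + M
1/(v(2333, 2293) - 868743) = 1/((2293 + 2333) - 868743) = 1/(4626 - 868743) = 1/(-864117) = -1/864117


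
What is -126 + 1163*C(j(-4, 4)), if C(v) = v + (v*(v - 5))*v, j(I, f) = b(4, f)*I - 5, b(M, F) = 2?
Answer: -3553091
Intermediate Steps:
j(I, f) = -5 + 2*I (j(I, f) = 2*I - 5 = -5 + 2*I)
C(v) = v + v²*(-5 + v) (C(v) = v + (v*(-5 + v))*v = v + v²*(-5 + v))
-126 + 1163*C(j(-4, 4)) = -126 + 1163*((-5 + 2*(-4))*(1 + (-5 + 2*(-4))² - 5*(-5 + 2*(-4)))) = -126 + 1163*((-5 - 8)*(1 + (-5 - 8)² - 5*(-5 - 8))) = -126 + 1163*(-13*(1 + (-13)² - 5*(-13))) = -126 + 1163*(-13*(1 + 169 + 65)) = -126 + 1163*(-13*235) = -126 + 1163*(-3055) = -126 - 3552965 = -3553091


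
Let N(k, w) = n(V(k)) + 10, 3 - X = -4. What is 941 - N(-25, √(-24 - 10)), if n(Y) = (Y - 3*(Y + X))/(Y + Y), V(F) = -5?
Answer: 9299/10 ≈ 929.90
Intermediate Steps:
X = 7 (X = 3 - 1*(-4) = 3 + 4 = 7)
n(Y) = (-21 - 2*Y)/(2*Y) (n(Y) = (Y - 3*(Y + 7))/(Y + Y) = (Y - 3*(7 + Y))/((2*Y)) = (Y + (-21 - 3*Y))*(1/(2*Y)) = (-21 - 2*Y)*(1/(2*Y)) = (-21 - 2*Y)/(2*Y))
N(k, w) = 111/10 (N(k, w) = (-21/2 - 1*(-5))/(-5) + 10 = -(-21/2 + 5)/5 + 10 = -⅕*(-11/2) + 10 = 11/10 + 10 = 111/10)
941 - N(-25, √(-24 - 10)) = 941 - 1*111/10 = 941 - 111/10 = 9299/10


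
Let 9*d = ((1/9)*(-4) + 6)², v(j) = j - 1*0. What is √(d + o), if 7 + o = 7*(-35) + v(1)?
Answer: I*√180479/27 ≈ 15.734*I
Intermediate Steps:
v(j) = j (v(j) = j + 0 = j)
o = -251 (o = -7 + (7*(-35) + 1) = -7 + (-245 + 1) = -7 - 244 = -251)
d = 2500/729 (d = ((1/9)*(-4) + 6)²/9 = ((1*(⅑))*(-4) + 6)²/9 = ((⅑)*(-4) + 6)²/9 = (-4/9 + 6)²/9 = (50/9)²/9 = (⅑)*(2500/81) = 2500/729 ≈ 3.4294)
√(d + o) = √(2500/729 - 251) = √(-180479/729) = I*√180479/27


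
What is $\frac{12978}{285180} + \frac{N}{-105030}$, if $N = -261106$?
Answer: $\frac{180536401}{71315370} \approx 2.5315$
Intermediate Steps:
$\frac{12978}{285180} + \frac{N}{-105030} = \frac{12978}{285180} - \frac{261106}{-105030} = 12978 \cdot \frac{1}{285180} - - \frac{130553}{52515} = \frac{309}{6790} + \frac{130553}{52515} = \frac{180536401}{71315370}$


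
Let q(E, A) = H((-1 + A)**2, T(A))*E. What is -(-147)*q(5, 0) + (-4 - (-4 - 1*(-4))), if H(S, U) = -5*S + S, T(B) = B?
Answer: -2944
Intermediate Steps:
H(S, U) = -4*S
q(E, A) = -4*E*(-1 + A)**2 (q(E, A) = (-4*(-1 + A)**2)*E = -4*E*(-1 + A)**2)
-(-147)*q(5, 0) + (-4 - (-4 - 1*(-4))) = -(-147)*(-4*5*(-1 + 0)**2) + (-4 - (-4 - 1*(-4))) = -(-147)*(-4*5*(-1)**2) + (-4 - (-4 + 4)) = -(-147)*(-4*5*1) + (-4 - 0) = -(-147)*(-20) + (-4 - 1*0) = -147*20 + (-4 + 0) = -2940 - 4 = -2944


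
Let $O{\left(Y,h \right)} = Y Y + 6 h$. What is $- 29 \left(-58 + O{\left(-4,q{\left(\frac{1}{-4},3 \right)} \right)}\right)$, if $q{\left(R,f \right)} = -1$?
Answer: $1392$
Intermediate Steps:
$O{\left(Y,h \right)} = Y^{2} + 6 h$
$- 29 \left(-58 + O{\left(-4,q{\left(\frac{1}{-4},3 \right)} \right)}\right) = - 29 \left(-58 + \left(\left(-4\right)^{2} + 6 \left(-1\right)\right)\right) = - 29 \left(-58 + \left(16 - 6\right)\right) = - 29 \left(-58 + 10\right) = \left(-29\right) \left(-48\right) = 1392$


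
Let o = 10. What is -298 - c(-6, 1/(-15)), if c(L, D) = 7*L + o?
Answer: -266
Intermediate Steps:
c(L, D) = 10 + 7*L (c(L, D) = 7*L + 10 = 10 + 7*L)
-298 - c(-6, 1/(-15)) = -298 - (10 + 7*(-6)) = -298 - (10 - 42) = -298 - 1*(-32) = -298 + 32 = -266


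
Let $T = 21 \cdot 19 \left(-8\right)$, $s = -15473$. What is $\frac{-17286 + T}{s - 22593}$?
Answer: $\frac{10239}{19033} \approx 0.53796$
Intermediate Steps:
$T = -3192$ ($T = 399 \left(-8\right) = -3192$)
$\frac{-17286 + T}{s - 22593} = \frac{-17286 - 3192}{-15473 - 22593} = - \frac{20478}{-38066} = \left(-20478\right) \left(- \frac{1}{38066}\right) = \frac{10239}{19033}$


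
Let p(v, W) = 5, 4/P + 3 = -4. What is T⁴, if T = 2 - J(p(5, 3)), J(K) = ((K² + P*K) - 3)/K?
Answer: 16777216/1500625 ≈ 11.180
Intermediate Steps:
P = -4/7 (P = 4/(-3 - 4) = 4/(-7) = 4*(-⅐) = -4/7 ≈ -0.57143)
J(K) = (-3 + K² - 4*K/7)/K (J(K) = ((K² - 4*K/7) - 3)/K = (-3 + K² - 4*K/7)/K)
T = -64/35 (T = 2 - (-4/7 + 5 - 3/5) = 2 - (-4/7 + 5 - 3*⅕) = 2 - (-4/7 + 5 - ⅗) = 2 - 1*134/35 = 2 - 134/35 = -64/35 ≈ -1.8286)
T⁴ = (-64/35)⁴ = 16777216/1500625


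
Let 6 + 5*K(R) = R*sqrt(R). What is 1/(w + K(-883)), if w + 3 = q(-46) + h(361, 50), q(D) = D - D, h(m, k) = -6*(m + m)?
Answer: -108405/1158531148 + 4415*I*sqrt(883)/1158531148 ≈ -9.3571e-5 + 0.00011324*I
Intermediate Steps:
h(m, k) = -12*m
K(R) = -6/5 + R**(3/2)/5 (K(R) = -6/5 + (R*sqrt(R))/5 = -6/5 + R**(3/2)/5)
q(D) = 0
w = -4335 (w = -3 + (0 - 12*361) = -3 + (0 - 4332) = -3 - 4332 = -4335)
1/(w + K(-883)) = 1/(-4335 + (-6/5 + (-883)**(3/2)/5)) = 1/(-4335 + (-6/5 + (-883*I*sqrt(883))/5)) = 1/(-4335 + (-6/5 - 883*I*sqrt(883)/5)) = 1/(-21681/5 - 883*I*sqrt(883)/5)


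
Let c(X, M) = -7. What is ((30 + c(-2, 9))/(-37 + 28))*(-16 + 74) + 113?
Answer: -317/9 ≈ -35.222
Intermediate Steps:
((30 + c(-2, 9))/(-37 + 28))*(-16 + 74) + 113 = ((30 - 7)/(-37 + 28))*(-16 + 74) + 113 = (23/(-9))*58 + 113 = (23*(-⅑))*58 + 113 = -23/9*58 + 113 = -1334/9 + 113 = -317/9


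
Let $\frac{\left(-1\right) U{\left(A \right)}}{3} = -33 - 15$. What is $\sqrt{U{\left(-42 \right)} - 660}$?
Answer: $2 i \sqrt{129} \approx 22.716 i$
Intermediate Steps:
$U{\left(A \right)} = 144$ ($U{\left(A \right)} = - 3 \left(-33 - 15\right) = \left(-3\right) \left(-48\right) = 144$)
$\sqrt{U{\left(-42 \right)} - 660} = \sqrt{144 - 660} = \sqrt{-516} = 2 i \sqrt{129}$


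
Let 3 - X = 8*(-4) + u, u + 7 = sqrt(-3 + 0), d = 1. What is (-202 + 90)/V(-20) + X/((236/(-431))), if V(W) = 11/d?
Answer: -112777/1298 + 431*I*sqrt(3)/236 ≈ -86.885 + 3.1632*I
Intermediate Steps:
V(W) = 11 (V(W) = 11/1 = 11*1 = 11)
u = -7 + I*sqrt(3) (u = -7 + sqrt(-3 + 0) = -7 + sqrt(-3) = -7 + I*sqrt(3) ≈ -7.0 + 1.732*I)
X = 42 - I*sqrt(3) (X = 3 - (8*(-4) + (-7 + I*sqrt(3))) = 3 - (-32 + (-7 + I*sqrt(3))) = 3 - (-39 + I*sqrt(3)) = 3 + (39 - I*sqrt(3)) = 42 - I*sqrt(3) ≈ 42.0 - 1.732*I)
(-202 + 90)/V(-20) + X/((236/(-431))) = (-202 + 90)/11 + (42 - I*sqrt(3))/((236/(-431))) = -112*1/11 + (42 - I*sqrt(3))/((236*(-1/431))) = -112/11 + (42 - I*sqrt(3))/(-236/431) = -112/11 + (42 - I*sqrt(3))*(-431/236) = -112/11 + (-9051/118 + 431*I*sqrt(3)/236) = -112777/1298 + 431*I*sqrt(3)/236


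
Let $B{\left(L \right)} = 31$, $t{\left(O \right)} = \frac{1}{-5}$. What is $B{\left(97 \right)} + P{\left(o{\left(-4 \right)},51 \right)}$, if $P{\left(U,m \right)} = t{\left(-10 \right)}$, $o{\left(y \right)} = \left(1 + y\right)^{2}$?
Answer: $\frac{154}{5} \approx 30.8$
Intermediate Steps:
$t{\left(O \right)} = - \frac{1}{5}$
$P{\left(U,m \right)} = - \frac{1}{5}$
$B{\left(97 \right)} + P{\left(o{\left(-4 \right)},51 \right)} = 31 - \frac{1}{5} = \frac{154}{5}$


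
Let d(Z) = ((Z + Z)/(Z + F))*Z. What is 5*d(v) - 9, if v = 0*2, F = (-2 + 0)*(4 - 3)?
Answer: -9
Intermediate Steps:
F = -2 (F = -2*1 = -2)
v = 0
d(Z) = 2*Z²/(-2 + Z) (d(Z) = ((Z + Z)/(Z - 2))*Z = ((2*Z)/(-2 + Z))*Z = (2*Z/(-2 + Z))*Z = 2*Z²/(-2 + Z))
5*d(v) - 9 = 5*(2*0²/(-2 + 0)) - 9 = 5*(2*0/(-2)) - 9 = 5*(2*0*(-½)) - 9 = 5*0 - 9 = 0 - 9 = -9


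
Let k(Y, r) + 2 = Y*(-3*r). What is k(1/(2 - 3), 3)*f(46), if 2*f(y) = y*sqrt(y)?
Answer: 161*sqrt(46) ≈ 1092.0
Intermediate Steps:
f(y) = y**(3/2)/2 (f(y) = (y*sqrt(y))/2 = y**(3/2)/2)
k(Y, r) = -2 - 3*Y*r (k(Y, r) = -2 + Y*(-3*r) = -2 - 3*Y*r)
k(1/(2 - 3), 3)*f(46) = (-2 - 3*3/(2 - 3))*(46**(3/2)/2) = (-2 - 3*3/(-1))*((46*sqrt(46))/2) = (-2 - 3*(-1)*3)*(23*sqrt(46)) = (-2 + 9)*(23*sqrt(46)) = 7*(23*sqrt(46)) = 161*sqrt(46)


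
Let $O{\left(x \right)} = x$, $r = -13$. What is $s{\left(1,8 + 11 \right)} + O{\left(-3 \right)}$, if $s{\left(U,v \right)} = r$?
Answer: $-16$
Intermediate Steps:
$s{\left(U,v \right)} = -13$
$s{\left(1,8 + 11 \right)} + O{\left(-3 \right)} = -13 - 3 = -16$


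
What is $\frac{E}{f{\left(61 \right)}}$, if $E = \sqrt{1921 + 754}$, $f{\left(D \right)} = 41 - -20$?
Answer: $\frac{5 \sqrt{107}}{61} \approx 0.84788$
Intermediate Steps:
$f{\left(D \right)} = 61$ ($f{\left(D \right)} = 41 + 20 = 61$)
$E = 5 \sqrt{107}$ ($E = \sqrt{2675} = 5 \sqrt{107} \approx 51.72$)
$\frac{E}{f{\left(61 \right)}} = \frac{5 \sqrt{107}}{61}$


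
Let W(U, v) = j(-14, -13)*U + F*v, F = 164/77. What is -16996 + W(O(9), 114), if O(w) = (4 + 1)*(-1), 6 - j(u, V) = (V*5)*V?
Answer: -966981/77 ≈ -12558.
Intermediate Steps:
j(u, V) = 6 - 5*V**2 (j(u, V) = 6 - V*5*V = 6 - 5*V*V = 6 - 5*V**2)
O(w) = -5 (O(w) = 5*(-1) = -5)
F = 164/77 (F = 164*(1/77) = 164/77 ≈ 2.1299)
W(U, v) = -839*U + 164*v/77 (W(U, v) = (6 - 5*(-13)**2)*U + 164*v/77 = (6 - 5*169)*U + 164*v/77 = (6 - 845)*U + 164*v/77 = -839*U + 164*v/77)
-16996 + W(O(9), 114) = -16996 + (-839*(-5) + (164/77)*114) = -16996 + (4195 + 18696/77) = -16996 + 341711/77 = -966981/77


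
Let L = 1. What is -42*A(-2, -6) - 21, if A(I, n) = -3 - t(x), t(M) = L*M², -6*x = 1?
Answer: 637/6 ≈ 106.17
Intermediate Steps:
x = -⅙ (x = -⅙*1 = -⅙ ≈ -0.16667)
t(M) = M² (t(M) = 1*M² = M²)
A(I, n) = -109/36 (A(I, n) = -3 - (-⅙)² = -3 - 1*1/36 = -3 - 1/36 = -109/36)
-42*A(-2, -6) - 21 = -42*(-109/36) - 21 = 763/6 - 21 = 637/6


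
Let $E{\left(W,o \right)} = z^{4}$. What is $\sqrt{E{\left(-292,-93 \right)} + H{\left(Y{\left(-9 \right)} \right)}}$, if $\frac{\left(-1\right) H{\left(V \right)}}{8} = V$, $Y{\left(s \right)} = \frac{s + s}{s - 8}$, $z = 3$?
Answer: $\frac{3 \sqrt{2329}}{17} \approx 8.5164$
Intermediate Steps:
$E{\left(W,o \right)} = 81$ ($E{\left(W,o \right)} = 3^{4} = 81$)
$Y{\left(s \right)} = \frac{2 s}{-8 + s}$
$H{\left(V \right)} = - 8 V$
$\sqrt{E{\left(-292,-93 \right)} + H{\left(Y{\left(-9 \right)} \right)}} = \sqrt{81 - 8 \cdot 2 \left(-9\right) \frac{1}{-8 - 9}} = \sqrt{81 - 8 \cdot 2 \left(-9\right) \frac{1}{-17}} = \sqrt{81 - 8 \cdot 2 \left(-9\right) \left(- \frac{1}{17}\right)} = \sqrt{81 - \frac{144}{17}} = \sqrt{\frac{1233}{17}} = \frac{3 \sqrt{2329}}{17}$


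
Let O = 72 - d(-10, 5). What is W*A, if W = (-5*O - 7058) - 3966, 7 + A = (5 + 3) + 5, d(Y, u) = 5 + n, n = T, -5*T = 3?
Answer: -68172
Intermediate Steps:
T = -⅗ (T = -⅕*3 = -⅗ ≈ -0.60000)
n = -⅗ ≈ -0.60000
d(Y, u) = 22/5 (d(Y, u) = 5 - ⅗ = 22/5)
A = 6 (A = -7 + ((5 + 3) + 5) = -7 + (8 + 5) = -7 + 13 = 6)
O = 338/5 (O = 72 - 1*22/5 = 72 - 22/5 = 338/5 ≈ 67.600)
W = -11362 (W = (-5*338/5 - 7058) - 3966 = (-338 - 7058) - 3966 = -7396 - 3966 = -11362)
W*A = -11362*6 = -68172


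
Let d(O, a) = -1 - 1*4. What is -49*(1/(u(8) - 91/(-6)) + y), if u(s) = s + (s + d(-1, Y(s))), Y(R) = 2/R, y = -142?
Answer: 1092112/157 ≈ 6956.1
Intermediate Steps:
d(O, a) = -5 (d(O, a) = -1 - 4 = -5)
u(s) = -5 + 2*s (u(s) = s + (s - 5) = s + (-5 + s) = -5 + 2*s)
-49*(1/(u(8) - 91/(-6)) + y) = -49*(1/((-5 + 2*8) - 91/(-6)) - 142) = -49*(1/((-5 + 16) - 91*(-1/6)) - 142) = -49*(1/(11 + 91/6) - 142) = -49*(1/(157/6) - 142) = -49*(6/157 - 142) = -49*(-22288/157) = 1092112/157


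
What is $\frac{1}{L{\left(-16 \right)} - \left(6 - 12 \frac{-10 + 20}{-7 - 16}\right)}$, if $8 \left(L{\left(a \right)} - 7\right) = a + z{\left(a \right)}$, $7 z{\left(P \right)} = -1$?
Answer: $- \frac{1288}{8031} \approx -0.16038$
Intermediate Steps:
$z{\left(P \right)} = - \frac{1}{7}$ ($z{\left(P \right)} = \frac{1}{7} \left(-1\right) = - \frac{1}{7}$)
$L{\left(a \right)} = \frac{391}{56} + \frac{a}{8}$ ($L{\left(a \right)} = 7 + \frac{a - \frac{1}{7}}{8} = 7 + \frac{- \frac{1}{7} + a}{8} = 7 + \left(- \frac{1}{56} + \frac{a}{8}\right) = \frac{391}{56} + \frac{a}{8}$)
$\frac{1}{L{\left(-16 \right)} - \left(6 - 12 \frac{-10 + 20}{-7 - 16}\right)} = \frac{1}{\left(\frac{391}{56} + \frac{1}{8} \left(-16\right)\right) - \left(6 - 12 \frac{-10 + 20}{-7 - 16}\right)} = \frac{1}{\left(\frac{391}{56} - 2\right) - \left(6 - 12 \frac{10}{-23}\right)} = \frac{1}{\frac{279}{56} - \left(6 - 12 \cdot 10 \left(- \frac{1}{23}\right)\right)} = \frac{1}{\frac{279}{56} + \left(12 \left(- \frac{10}{23}\right) - 6\right)} = \frac{1}{\frac{279}{56} - \frac{258}{23}} = \frac{1}{- \frac{8031}{1288}} = - \frac{1288}{8031}$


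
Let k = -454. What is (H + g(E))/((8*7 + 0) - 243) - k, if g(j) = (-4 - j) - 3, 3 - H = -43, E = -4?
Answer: 84855/187 ≈ 453.77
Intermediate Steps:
H = 46 (H = 3 - 1*(-43) = 3 + 43 = 46)
g(j) = -7 - j
(H + g(E))/((8*7 + 0) - 243) - k = (46 + (-7 - 1*(-4)))/((8*7 + 0) - 243) - 1*(-454) = (46 + (-7 + 4))/((56 + 0) - 243) + 454 = (46 - 3)/(56 - 243) + 454 = 43/(-187) + 454 = 43*(-1/187) + 454 = -43/187 + 454 = 84855/187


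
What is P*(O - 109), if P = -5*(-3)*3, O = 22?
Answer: -3915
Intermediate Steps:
P = 45 (P = 15*3 = 45)
P*(O - 109) = 45*(22 - 109) = 45*(-87) = -3915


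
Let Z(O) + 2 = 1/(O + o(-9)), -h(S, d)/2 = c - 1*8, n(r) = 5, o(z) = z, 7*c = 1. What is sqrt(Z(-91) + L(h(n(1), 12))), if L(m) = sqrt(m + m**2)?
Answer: sqrt(-9849 + 2100*sqrt(1430))/70 ≈ 3.7678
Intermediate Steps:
c = 1/7 (c = (1/7)*1 = 1/7 ≈ 0.14286)
h(S, d) = 110/7 (h(S, d) = -2*(1/7 - 1*8) = -2*(1/7 - 8) = -2*(-55/7) = 110/7)
Z(O) = -2 + 1/(-9 + O) (Z(O) = -2 + 1/(O - 9) = -2 + 1/(-9 + O))
sqrt(Z(-91) + L(h(n(1), 12))) = sqrt((19 - 2*(-91))/(-9 - 91) + sqrt(110*(1 + 110/7)/7)) = sqrt((19 + 182)/(-100) + sqrt((110/7)*(117/7))) = sqrt(-1/100*201 + sqrt(12870/49)) = sqrt(-201/100 + 3*sqrt(1430)/7)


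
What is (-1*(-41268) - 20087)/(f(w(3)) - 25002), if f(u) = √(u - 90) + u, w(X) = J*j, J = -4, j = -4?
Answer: -264614233/312150135 - 21181*I*√74/624300270 ≈ -0.84771 - 0.00029186*I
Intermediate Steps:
w(X) = 16 (w(X) = -4*(-4) = 16)
f(u) = u + √(-90 + u) (f(u) = √(-90 + u) + u = u + √(-90 + u))
(-1*(-41268) - 20087)/(f(w(3)) - 25002) = (-1*(-41268) - 20087)/((16 + √(-90 + 16)) - 25002) = (41268 - 20087)/((16 + √(-74)) - 25002) = 21181/((16 + I*√74) - 25002) = 21181/(-24986 + I*√74)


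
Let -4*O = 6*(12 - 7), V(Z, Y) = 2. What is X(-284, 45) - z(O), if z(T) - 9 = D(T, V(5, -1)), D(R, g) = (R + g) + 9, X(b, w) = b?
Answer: -593/2 ≈ -296.50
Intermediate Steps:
O = -15/2 (O = -3*(12 - 7)/2 = -3*5/2 = -1/4*30 = -15/2 ≈ -7.5000)
D(R, g) = 9 + R + g
z(T) = 20 + T (z(T) = 9 + (9 + T + 2) = 9 + (11 + T) = 20 + T)
X(-284, 45) - z(O) = -284 - (20 - 15/2) = -284 - 1*25/2 = -284 - 25/2 = -593/2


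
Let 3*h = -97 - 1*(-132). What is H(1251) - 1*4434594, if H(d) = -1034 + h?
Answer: -13306849/3 ≈ -4.4356e+6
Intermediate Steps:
h = 35/3 (h = (-97 - 1*(-132))/3 = (-97 + 132)/3 = (⅓)*35 = 35/3 ≈ 11.667)
H(d) = -3067/3 (H(d) = -1034 + 35/3 = -3067/3)
H(1251) - 1*4434594 = -3067/3 - 1*4434594 = -3067/3 - 4434594 = -13306849/3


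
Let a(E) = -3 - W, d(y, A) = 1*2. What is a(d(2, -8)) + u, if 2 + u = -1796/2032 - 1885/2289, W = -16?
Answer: 10805591/1162812 ≈ 9.2926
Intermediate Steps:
d(y, A) = 2
a(E) = 13 (a(E) = -3 - 1*(-16) = -3 + 16 = 13)
u = -4310965/1162812 (u = -2 + (-1796/2032 - 1885/2289) = -2 + (-1796*1/2032 - 1885*1/2289) = -2 + (-449/508 - 1885/2289) = -2 - 1985341/1162812 = -4310965/1162812 ≈ -3.7074)
a(d(2, -8)) + u = 13 - 4310965/1162812 = 10805591/1162812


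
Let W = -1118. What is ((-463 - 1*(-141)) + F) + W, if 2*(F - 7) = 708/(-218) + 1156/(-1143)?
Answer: -178798484/124587 ≈ -1435.1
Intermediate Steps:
F = 606796/124587 (F = 7 + (708/(-218) + 1156/(-1143))/2 = 7 + (708*(-1/218) + 1156*(-1/1143))/2 = 7 + (-354/109 - 1156/1143)/2 = 7 + (1/2)*(-530626/124587) = 7 - 265313/124587 = 606796/124587 ≈ 4.8705)
((-463 - 1*(-141)) + F) + W = ((-463 - 1*(-141)) + 606796/124587) - 1118 = ((-463 + 141) + 606796/124587) - 1118 = (-322 + 606796/124587) - 1118 = -39510218/124587 - 1118 = -178798484/124587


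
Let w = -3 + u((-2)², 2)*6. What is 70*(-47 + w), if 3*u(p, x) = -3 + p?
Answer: -3360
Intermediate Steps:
u(p, x) = -1 + p/3 (u(p, x) = (-3 + p)/3 = -1 + p/3)
w = -1 (w = -3 + (-1 + (⅓)*(-2)²)*6 = -3 + (-1 + (⅓)*4)*6 = -3 + (-1 + 4/3)*6 = -3 + (⅓)*6 = -3 + 2 = -1)
70*(-47 + w) = 70*(-47 - 1) = 70*(-48) = -3360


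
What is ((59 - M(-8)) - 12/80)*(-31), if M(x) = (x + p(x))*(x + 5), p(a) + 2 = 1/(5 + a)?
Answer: -17267/20 ≈ -863.35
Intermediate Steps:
p(a) = -2 + 1/(5 + a)
M(x) = (5 + x)*(x + (-9 - 2*x)/(5 + x)) (M(x) = (x + (-9 - 2*x)/(5 + x))*(x + 5) = (x + (-9 - 2*x)/(5 + x))*(5 + x) = (5 + x)*(x + (-9 - 2*x)/(5 + x)))
((59 - M(-8)) - 12/80)*(-31) = ((59 - (-9 + (-8)**2 + 3*(-8))) - 12/80)*(-31) = ((59 - (-9 + 64 - 24)) - 12*1/80)*(-31) = ((59 - 1*31) - 3/20)*(-31) = ((59 - 31) - 3/20)*(-31) = (28 - 3/20)*(-31) = (557/20)*(-31) = -17267/20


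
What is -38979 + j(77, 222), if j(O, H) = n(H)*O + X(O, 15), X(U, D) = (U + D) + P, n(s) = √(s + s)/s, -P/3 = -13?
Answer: -38848 + 77*√111/111 ≈ -38841.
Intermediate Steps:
P = 39 (P = -3*(-13) = 39)
n(s) = √2/√s (n(s) = √(2*s)/s = (√2*√s)/s = √2/√s)
X(U, D) = 39 + D + U (X(U, D) = (U + D) + 39 = (D + U) + 39 = 39 + D + U)
j(O, H) = 54 + O + O*√2/√H (j(O, H) = (√2/√H)*O + (39 + 15 + O) = O*√2/√H + (54 + O) = 54 + O + O*√2/√H)
-38979 + j(77, 222) = -38979 + (54 + 77 + 77*√2/√222) = -38979 + (54 + 77 + 77*√2*(√222/222)) = -38979 + (54 + 77 + 77*√111/111) = -38979 + (131 + 77*√111/111) = -38848 + 77*√111/111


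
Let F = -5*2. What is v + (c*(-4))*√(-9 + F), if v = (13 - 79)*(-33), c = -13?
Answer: 2178 + 52*I*√19 ≈ 2178.0 + 226.66*I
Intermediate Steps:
F = -10
v = 2178 (v = -66*(-33) = 2178)
v + (c*(-4))*√(-9 + F) = 2178 + (-13*(-4))*√(-9 - 10) = 2178 + 52*√(-19) = 2178 + 52*(I*√19) = 2178 + 52*I*√19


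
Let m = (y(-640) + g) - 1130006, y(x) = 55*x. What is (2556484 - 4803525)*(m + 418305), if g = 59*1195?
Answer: 1519889544236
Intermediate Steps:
g = 70505
m = -1094701 (m = (55*(-640) + 70505) - 1130006 = (-35200 + 70505) - 1130006 = 35305 - 1130006 = -1094701)
(2556484 - 4803525)*(m + 418305) = (2556484 - 4803525)*(-1094701 + 418305) = -2247041*(-676396) = 1519889544236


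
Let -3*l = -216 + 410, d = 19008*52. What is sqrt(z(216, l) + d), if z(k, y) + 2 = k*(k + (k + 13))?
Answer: sqrt(1084534) ≈ 1041.4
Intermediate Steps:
d = 988416
l = -194/3 (l = -(-216 + 410)/3 = -1/3*194 = -194/3 ≈ -64.667)
z(k, y) = -2 + k*(13 + 2*k) (z(k, y) = -2 + k*(k + (k + 13)) = -2 + k*(k + (13 + k)) = -2 + k*(13 + 2*k))
sqrt(z(216, l) + d) = sqrt((-2 + 2*216**2 + 13*216) + 988416) = sqrt((-2 + 2*46656 + 2808) + 988416) = sqrt((-2 + 93312 + 2808) + 988416) = sqrt(96118 + 988416) = sqrt(1084534)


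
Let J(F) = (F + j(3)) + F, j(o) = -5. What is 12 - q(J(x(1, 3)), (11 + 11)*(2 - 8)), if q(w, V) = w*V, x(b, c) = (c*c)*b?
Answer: 1728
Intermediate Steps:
x(b, c) = b*c**2 (x(b, c) = c**2*b = b*c**2)
J(F) = -5 + 2*F (J(F) = (F - 5) + F = (-5 + F) + F = -5 + 2*F)
q(w, V) = V*w
12 - q(J(x(1, 3)), (11 + 11)*(2 - 8)) = 12 - (11 + 11)*(2 - 8)*(-5 + 2*(1*3**2)) = 12 - 22*(-6)*(-5 + 2*(1*9)) = 12 - (-132)*(-5 + 2*9) = 12 - (-132)*(-5 + 18) = 12 - (-132)*13 = 12 - 1*(-1716) = 12 + 1716 = 1728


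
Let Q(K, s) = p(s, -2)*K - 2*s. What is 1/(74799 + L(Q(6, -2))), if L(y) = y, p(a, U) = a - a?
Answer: 1/74803 ≈ 1.3368e-5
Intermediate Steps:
p(a, U) = 0
Q(K, s) = -2*s (Q(K, s) = 0*K - 2*s = 0 - 2*s = -2*s)
1/(74799 + L(Q(6, -2))) = 1/(74799 - 2*(-2)) = 1/(74799 + 4) = 1/74803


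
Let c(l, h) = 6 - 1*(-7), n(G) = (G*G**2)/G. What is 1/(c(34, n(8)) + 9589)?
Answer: 1/9602 ≈ 0.00010414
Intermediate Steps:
n(G) = G**2 (n(G) = G**3/G = G**2)
c(l, h) = 13 (c(l, h) = 6 + 7 = 13)
1/(c(34, n(8)) + 9589) = 1/(13 + 9589) = 1/9602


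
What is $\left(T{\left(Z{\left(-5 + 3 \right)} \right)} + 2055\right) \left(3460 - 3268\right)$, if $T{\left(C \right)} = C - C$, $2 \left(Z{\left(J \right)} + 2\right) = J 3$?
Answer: $394560$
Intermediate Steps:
$Z{\left(J \right)} = -2 + \frac{3 J}{2}$ ($Z{\left(J \right)} = -2 + \frac{J 3}{2} = -2 + \frac{3 J}{2}$)
$T{\left(C \right)} = 0$
$\left(T{\left(Z{\left(-5 + 3 \right)} \right)} + 2055\right) \left(3460 - 3268\right) = \left(0 + 2055\right) \left(3460 - 3268\right) = 2055 \cdot 192 = 394560$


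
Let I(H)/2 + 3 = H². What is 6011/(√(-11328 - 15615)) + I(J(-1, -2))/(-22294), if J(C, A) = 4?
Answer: -13/11147 - 6011*I*√26943/26943 ≈ -0.0011662 - 36.62*I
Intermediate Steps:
I(H) = -6 + 2*H²
6011/(√(-11328 - 15615)) + I(J(-1, -2))/(-22294) = 6011/(√(-11328 - 15615)) + (-6 + 2*4²)/(-22294) = 6011/(√(-26943)) + (-6 + 2*16)*(-1/22294) = 6011/((I*√26943)) + (-6 + 32)*(-1/22294) = 6011*(-I*√26943/26943) + 26*(-1/22294) = -6011*I*√26943/26943 - 13/11147 = -13/11147 - 6011*I*√26943/26943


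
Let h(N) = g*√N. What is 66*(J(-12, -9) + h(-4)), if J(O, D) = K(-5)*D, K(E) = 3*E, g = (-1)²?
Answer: 8910 + 132*I ≈ 8910.0 + 132.0*I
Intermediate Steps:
g = 1
h(N) = √N (h(N) = 1*√N = √N)
J(O, D) = -15*D (J(O, D) = (3*(-5))*D = -15*D)
66*(J(-12, -9) + h(-4)) = 66*(-15*(-9) + √(-4)) = 66*(135 + 2*I) = 8910 + 132*I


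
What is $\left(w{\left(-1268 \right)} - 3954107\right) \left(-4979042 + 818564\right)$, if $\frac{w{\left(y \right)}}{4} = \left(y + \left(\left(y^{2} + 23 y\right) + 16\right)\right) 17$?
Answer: $-429817471926486$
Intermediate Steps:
$w{\left(y \right)} = 1088 + 68 y^{2} + 1632 y$ ($w{\left(y \right)} = 4 \left(y + \left(\left(y^{2} + 23 y\right) + 16\right)\right) 17 = 4 \left(y + \left(16 + y^{2} + 23 y\right)\right) 17 = 4 \left(16 + y^{2} + 24 y\right) 17 = 4 \left(272 + 17 y^{2} + 408 y\right) = 1088 + 68 y^{2} + 1632 y$)
$\left(w{\left(-1268 \right)} - 3954107\right) \left(-4979042 + 818564\right) = \left(\left(1088 + 68 \left(-1268\right)^{2} + 1632 \left(-1268\right)\right) - 3954107\right) \left(-4979042 + 818564\right) = \left(\left(1088 + 68 \cdot 1607824 - 2069376\right) - 3954107\right) \left(-4160478\right) = \left(\left(1088 + 109332032 - 2069376\right) - 3954107\right) \left(-4160478\right) = \left(107263744 - 3954107\right) \left(-4160478\right) = 103309637 \left(-4160478\right) = -429817471926486$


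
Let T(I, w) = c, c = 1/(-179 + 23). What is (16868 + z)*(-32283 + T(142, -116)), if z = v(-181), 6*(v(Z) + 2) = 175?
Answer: -510519460279/936 ≈ -5.4543e+8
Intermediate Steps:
v(Z) = 163/6 (v(Z) = -2 + (⅙)*175 = -2 + 175/6 = 163/6)
z = 163/6 ≈ 27.167
c = -1/156 (c = 1/(-156) = -1/156 ≈ -0.0064103)
T(I, w) = -1/156
(16868 + z)*(-32283 + T(142, -116)) = (16868 + 163/6)*(-32283 - 1/156) = (101371/6)*(-5036149/156) = -510519460279/936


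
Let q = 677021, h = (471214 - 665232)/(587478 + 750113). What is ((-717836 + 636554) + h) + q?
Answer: 796854930731/1337591 ≈ 5.9574e+5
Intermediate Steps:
h = -194018/1337591 ≈ -0.14505
((-717836 + 636554) + h) + q = ((-717836 + 636554) - 194018/1337591) + 677021 = (-81282 - 194018/1337591) + 677021 = -108722265680/1337591 + 677021 = 796854930731/1337591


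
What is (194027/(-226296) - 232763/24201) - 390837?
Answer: -237834575314603/608509944 ≈ -3.9085e+5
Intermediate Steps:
(194027/(-226296) - 232763/24201) - 390837 = (194027*(-1/226296) - 232763*1/24201) - 390837 = (-194027/226296 - 232763/24201) - 390837 = -6374331475/608509944 - 390837 = -237834575314603/608509944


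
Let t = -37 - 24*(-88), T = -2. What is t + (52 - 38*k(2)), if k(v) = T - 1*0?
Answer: 2203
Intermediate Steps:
k(v) = -2 (k(v) = -2 - 1*0 = -2 + 0 = -2)
t = 2075 (t = -37 + 2112 = 2075)
t + (52 - 38*k(2)) = 2075 + (52 - 38*(-2)) = 2075 + (52 + 76) = 2075 + 128 = 2203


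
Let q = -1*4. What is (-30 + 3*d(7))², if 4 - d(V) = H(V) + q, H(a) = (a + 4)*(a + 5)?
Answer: 161604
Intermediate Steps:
H(a) = (4 + a)*(5 + a)
q = -4
d(V) = -12 - V² - 9*V (d(V) = 4 - ((20 + V² + 9*V) - 4) = 4 - (16 + V² + 9*V) = 4 + (-16 - V² - 9*V) = -12 - V² - 9*V)
(-30 + 3*d(7))² = (-30 + 3*(-12 - 1*7² - 9*7))² = (-30 + 3*(-12 - 1*49 - 63))² = (-30 + 3*(-12 - 49 - 63))² = (-30 + 3*(-124))² = (-30 - 372)² = (-402)² = 161604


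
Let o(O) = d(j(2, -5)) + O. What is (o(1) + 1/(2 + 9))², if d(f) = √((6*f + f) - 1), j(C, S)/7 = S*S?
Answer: 148248/121 + 144*√34/11 ≈ 1301.5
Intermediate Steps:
j(C, S) = 7*S² (j(C, S) = 7*(S*S) = 7*S²)
d(f) = √(-1 + 7*f) (d(f) = √(7*f - 1) = √(-1 + 7*f))
o(O) = O + 6*√34 (o(O) = √(-1 + 7*(7*(-5)²)) + O = √(-1 + 7*(7*25)) + O = √(-1 + 7*175) + O = √(-1 + 1225) + O = √1224 + O = 6*√34 + O = O + 6*√34)
(o(1) + 1/(2 + 9))² = ((1 + 6*√34) + 1/(2 + 9))² = ((1 + 6*√34) + 1/11)² = (12/11 + 6*√34)²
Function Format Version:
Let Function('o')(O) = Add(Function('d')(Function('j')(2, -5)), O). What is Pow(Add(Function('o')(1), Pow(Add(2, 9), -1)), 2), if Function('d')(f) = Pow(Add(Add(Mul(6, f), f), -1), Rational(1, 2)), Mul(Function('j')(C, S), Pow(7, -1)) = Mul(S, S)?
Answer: Add(Rational(148248, 121), Mul(Rational(144, 11), Pow(34, Rational(1, 2)))) ≈ 1301.5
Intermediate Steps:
Function('j')(C, S) = Mul(7, Pow(S, 2)) (Function('j')(C, S) = Mul(7, Mul(S, S)) = Mul(7, Pow(S, 2)))
Function('d')(f) = Pow(Add(-1, Mul(7, f)), Rational(1, 2)) (Function('d')(f) = Pow(Add(Mul(7, f), -1), Rational(1, 2)) = Pow(Add(-1, Mul(7, f)), Rational(1, 2)))
Function('o')(O) = Add(O, Mul(6, Pow(34, Rational(1, 2)))) (Function('o')(O) = Add(Pow(Add(-1, Mul(7, Mul(7, Pow(-5, 2)))), Rational(1, 2)), O) = Add(Pow(Add(-1, Mul(7, Mul(7, 25))), Rational(1, 2)), O) = Add(Pow(Add(-1, Mul(7, 175)), Rational(1, 2)), O) = Add(Pow(Add(-1, 1225), Rational(1, 2)), O) = Add(Pow(1224, Rational(1, 2)), O) = Add(Mul(6, Pow(34, Rational(1, 2))), O) = Add(O, Mul(6, Pow(34, Rational(1, 2)))))
Pow(Add(Function('o')(1), Pow(Add(2, 9), -1)), 2) = Pow(Add(Add(1, Mul(6, Pow(34, Rational(1, 2)))), Pow(Add(2, 9), -1)), 2) = Pow(Add(Add(1, Mul(6, Pow(34, Rational(1, 2)))), Pow(11, -1)), 2) = Pow(Add(Add(1, Mul(6, Pow(34, Rational(1, 2)))), Rational(1, 11)), 2) = Pow(Add(Rational(12, 11), Mul(6, Pow(34, Rational(1, 2)))), 2)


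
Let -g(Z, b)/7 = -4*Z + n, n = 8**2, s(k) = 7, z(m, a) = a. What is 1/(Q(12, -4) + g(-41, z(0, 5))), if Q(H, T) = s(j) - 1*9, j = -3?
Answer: -1/1598 ≈ -0.00062578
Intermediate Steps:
n = 64
Q(H, T) = -2 (Q(H, T) = 7 - 1*9 = 7 - 9 = -2)
g(Z, b) = -448 + 28*Z (g(Z, b) = -7*(-4*Z + 64) = -7*(64 - 4*Z) = -448 + 28*Z)
1/(Q(12, -4) + g(-41, z(0, 5))) = 1/(-2 + (-448 + 28*(-41))) = 1/(-2 + (-448 - 1148)) = 1/(-2 - 1596) = 1/(-1598) = -1/1598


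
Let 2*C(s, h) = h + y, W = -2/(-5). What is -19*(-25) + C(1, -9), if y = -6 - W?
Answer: 4673/10 ≈ 467.30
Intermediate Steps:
W = ⅖ (W = -2*(-⅕) = ⅖ ≈ 0.40000)
y = -32/5 (y = -6 - 1*⅖ = -6 - ⅖ = -32/5 ≈ -6.4000)
C(s, h) = -16/5 + h/2 (C(s, h) = (h - 32/5)/2 = (-32/5 + h)/2 = -16/5 + h/2)
-19*(-25) + C(1, -9) = -19*(-25) + (-16/5 + (½)*(-9)) = 475 + (-16/5 - 9/2) = 475 - 77/10 = 4673/10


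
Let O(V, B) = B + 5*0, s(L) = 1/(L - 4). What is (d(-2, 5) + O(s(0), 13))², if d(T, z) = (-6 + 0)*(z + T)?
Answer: 25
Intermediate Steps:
d(T, z) = -6*T - 6*z (d(T, z) = -6*(T + z) = -6*T - 6*z)
s(L) = 1/(-4 + L)
O(V, B) = B (O(V, B) = B + 0 = B)
(d(-2, 5) + O(s(0), 13))² = ((-6*(-2) - 6*5) + 13)² = ((12 - 30) + 13)² = (-18 + 13)² = (-5)² = 25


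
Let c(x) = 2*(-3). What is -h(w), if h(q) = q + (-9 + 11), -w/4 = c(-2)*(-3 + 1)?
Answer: 46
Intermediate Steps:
c(x) = -6
w = -48 (w = -(-24)*(-3 + 1) = -(-24)*(-2) = -4*12 = -48)
h(q) = 2 + q (h(q) = q + 2 = 2 + q)
-h(w) = -(2 - 48) = -1*(-46) = 46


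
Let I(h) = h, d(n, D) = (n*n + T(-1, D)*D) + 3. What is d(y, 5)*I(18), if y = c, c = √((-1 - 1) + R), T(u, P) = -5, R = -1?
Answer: -450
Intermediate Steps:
c = I*√3 (c = √((-1 - 1) - 1) = √(-2 - 1) = √(-3) = I*√3 ≈ 1.732*I)
y = I*√3 ≈ 1.732*I
d(n, D) = 3 + n² - 5*D (d(n, D) = (n*n - 5*D) + 3 = (n² - 5*D) + 3 = 3 + n² - 5*D)
d(y, 5)*I(18) = (3 + (I*√3)² - 5*5)*18 = (3 - 3 - 25)*18 = -25*18 = -450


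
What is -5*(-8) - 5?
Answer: 35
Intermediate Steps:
-5*(-8) - 5 = 40 - 5 = 35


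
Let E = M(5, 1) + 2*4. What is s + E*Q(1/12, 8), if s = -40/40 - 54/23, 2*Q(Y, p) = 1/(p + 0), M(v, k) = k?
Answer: -1025/368 ≈ -2.7853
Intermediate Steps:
E = 9 (E = 1 + 2*4 = 1 + 8 = 9)
Q(Y, p) = 1/(2*p) (Q(Y, p) = 1/(2*(p + 0)) = 1/(2*p))
s = -77/23 (s = -40*1/40 - 54*1/23 = -1 - 54/23 = -77/23 ≈ -3.3478)
s + E*Q(1/12, 8) = -77/23 + 9*((½)/8) = -77/23 + 9*((½)*(⅛)) = -77/23 + 9*(1/16) = -77/23 + 9/16 = -1025/368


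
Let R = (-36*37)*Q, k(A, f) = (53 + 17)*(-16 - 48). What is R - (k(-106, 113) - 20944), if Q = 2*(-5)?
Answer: 38744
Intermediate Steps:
k(A, f) = -4480 (k(A, f) = 70*(-64) = -4480)
Q = -10
R = 13320 (R = -36*37*(-10) = -1332*(-10) = 13320)
R - (k(-106, 113) - 20944) = 13320 - (-4480 - 20944) = 13320 - 1*(-25424) = 13320 + 25424 = 38744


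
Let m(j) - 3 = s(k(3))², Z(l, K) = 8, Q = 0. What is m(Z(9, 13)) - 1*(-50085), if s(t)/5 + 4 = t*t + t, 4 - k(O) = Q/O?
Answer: 56488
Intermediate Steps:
k(O) = 4 (k(O) = 4 - 0/O = 4 - 1*0 = 4 + 0 = 4)
s(t) = -20 + 5*t + 5*t² (s(t) = -20 + 5*(t*t + t) = -20 + 5*(t² + t) = -20 + 5*(t + t²) = -20 + (5*t + 5*t²) = -20 + 5*t + 5*t²)
m(j) = 6403 (m(j) = 3 + (-20 + 5*4 + 5*4²)² = 3 + (-20 + 20 + 5*16)² = 3 + (-20 + 20 + 80)² = 3 + 80² = 3 + 6400 = 6403)
m(Z(9, 13)) - 1*(-50085) = 6403 - 1*(-50085) = 6403 + 50085 = 56488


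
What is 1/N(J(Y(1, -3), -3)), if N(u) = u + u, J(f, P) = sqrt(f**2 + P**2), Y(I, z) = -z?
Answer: sqrt(2)/12 ≈ 0.11785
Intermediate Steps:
J(f, P) = sqrt(P**2 + f**2)
N(u) = 2*u
1/N(J(Y(1, -3), -3)) = 1/(2*sqrt((-3)**2 + (-1*(-3))**2)) = 1/(2*sqrt(9 + 3**2)) = 1/(2*sqrt(9 + 9)) = 1/(2*sqrt(18)) = 1/(2*(3*sqrt(2))) = 1/(6*sqrt(2)) = sqrt(2)/12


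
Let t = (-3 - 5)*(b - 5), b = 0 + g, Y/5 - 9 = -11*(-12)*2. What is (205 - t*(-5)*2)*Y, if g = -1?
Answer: 935025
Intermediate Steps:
Y = 1365 (Y = 45 + 5*(-11*(-12)*2) = 45 + 5*(132*2) = 45 + 5*264 = 45 + 1320 = 1365)
b = -1 (b = 0 - 1 = -1)
t = 48 (t = (-3 - 5)*(-1 - 5) = -8*(-6) = 48)
(205 - t*(-5)*2)*Y = (205 - 48*(-5)*2)*1365 = (205 - (-240)*2)*1365 = (205 - 1*(-480))*1365 = (205 + 480)*1365 = 685*1365 = 935025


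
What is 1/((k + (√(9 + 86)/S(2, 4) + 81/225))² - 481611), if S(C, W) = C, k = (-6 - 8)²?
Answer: -2768937502500/1226699489473200001 - 1227250000*√95/1226699489473200001 ≈ -2.2670e-6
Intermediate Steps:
k = 196 (k = (-14)² = 196)
1/((k + (√(9 + 86)/S(2, 4) + 81/225))² - 481611) = 1/((196 + (√(9 + 86)/2 + 81/225))² - 481611) = 1/((196 + (√95*(½) + 81*(1/225)))² - 481611) = 1/((196 + (√95/2 + 9/25))² - 481611) = 1/((196 + (9/25 + √95/2))² - 481611) = 1/((4909/25 + √95/2)² - 481611) = 1/(-481611 + (4909/25 + √95/2)²)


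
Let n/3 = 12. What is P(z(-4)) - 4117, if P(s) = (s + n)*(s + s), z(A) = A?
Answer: -4373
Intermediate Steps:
n = 36 (n = 3*12 = 36)
P(s) = 2*s*(36 + s) (P(s) = (s + 36)*(s + s) = (36 + s)*(2*s) = 2*s*(36 + s))
P(z(-4)) - 4117 = 2*(-4)*(36 - 4) - 4117 = 2*(-4)*32 - 4117 = -256 - 4117 = -4373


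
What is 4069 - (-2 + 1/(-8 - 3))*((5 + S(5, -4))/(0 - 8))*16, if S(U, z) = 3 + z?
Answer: 44575/11 ≈ 4052.3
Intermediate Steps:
4069 - (-2 + 1/(-8 - 3))*((5 + S(5, -4))/(0 - 8))*16 = 4069 - (-2 + 1/(-8 - 3))*((5 + (3 - 4))/(0 - 8))*16 = 4069 - (-2 + 1/(-11))*((5 - 1)/(-8))*16 = 4069 - (-2 - 1/11)*(4*(-1/8))*16 = 4069 - (-23/11*(-1/2))*16 = 4069 - 23*16/22 = 4069 - 1*184/11 = 4069 - 184/11 = 44575/11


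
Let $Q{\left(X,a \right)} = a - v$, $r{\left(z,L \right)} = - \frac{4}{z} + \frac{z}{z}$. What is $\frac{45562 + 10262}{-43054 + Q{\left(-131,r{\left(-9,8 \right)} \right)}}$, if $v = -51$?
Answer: $- \frac{251208}{193507} \approx -1.2982$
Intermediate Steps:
$r{\left(z,L \right)} = 1 - \frac{4}{z}$ ($r{\left(z,L \right)} = - \frac{4}{z} + 1 = 1 - \frac{4}{z}$)
$Q{\left(X,a \right)} = 51 + a$ ($Q{\left(X,a \right)} = a - -51 = a + 51 = 51 + a$)
$\frac{45562 + 10262}{-43054 + Q{\left(-131,r{\left(-9,8 \right)} \right)}} = \frac{45562 + 10262}{-43054 + \left(51 + \frac{-4 - 9}{-9}\right)} = \frac{55824}{-43054 + \left(51 - - \frac{13}{9}\right)} = \frac{55824}{-43054 + \left(51 + \frac{13}{9}\right)} = \frac{55824}{-43054 + \frac{472}{9}} = \frac{55824}{- \frac{387014}{9}} = 55824 \left(- \frac{9}{387014}\right) = - \frac{251208}{193507}$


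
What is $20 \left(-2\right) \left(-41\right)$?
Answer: $1640$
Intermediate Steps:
$20 \left(-2\right) \left(-41\right) = \left(-40\right) \left(-41\right) = 1640$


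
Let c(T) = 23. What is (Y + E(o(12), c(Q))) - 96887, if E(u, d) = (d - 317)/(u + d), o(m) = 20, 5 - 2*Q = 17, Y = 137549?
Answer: 1748172/43 ≈ 40655.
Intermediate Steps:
Q = -6 (Q = 5/2 - 1/2*17 = 5/2 - 17/2 = -6)
E(u, d) = (-317 + d)/(d + u)
(Y + E(o(12), c(Q))) - 96887 = (137549 + (-317 + 23)/(23 + 20)) - 96887 = (137549 - 294/43) - 96887 = 5914313/43 - 96887 = 1748172/43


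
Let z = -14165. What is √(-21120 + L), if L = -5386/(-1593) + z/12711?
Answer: I*√106893986004390297/2249847 ≈ 145.32*I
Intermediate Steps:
L = 15298867/6749541 (L = -5386/(-1593) - 14165/12711 = -5386*(-1/1593) - 14165*1/12711 = 5386/1593 - 14165/12711 = 15298867/6749541 ≈ 2.2667)
√(-21120 + L) = √(-21120 + 15298867/6749541) = √(-142535007053/6749541) = I*√106893986004390297/2249847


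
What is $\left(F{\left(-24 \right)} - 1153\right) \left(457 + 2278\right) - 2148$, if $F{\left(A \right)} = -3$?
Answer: $-3163808$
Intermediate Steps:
$\left(F{\left(-24 \right)} - 1153\right) \left(457 + 2278\right) - 2148 = \left(-3 - 1153\right) \left(457 + 2278\right) - 2148 = \left(-1156\right) 2735 - 2148 = -3161660 - 2148 = -3163808$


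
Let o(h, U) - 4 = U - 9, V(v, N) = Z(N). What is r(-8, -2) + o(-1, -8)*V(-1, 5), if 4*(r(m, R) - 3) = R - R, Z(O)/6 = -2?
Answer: 159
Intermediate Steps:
Z(O) = -12 (Z(O) = 6*(-2) = -12)
V(v, N) = -12
r(m, R) = 3 (r(m, R) = 3 + (R - R)/4 = 3 + (¼)*0 = 3 + 0 = 3)
o(h, U) = -5 + U (o(h, U) = 4 + (U - 9) = 4 + (-9 + U) = -5 + U)
r(-8, -2) + o(-1, -8)*V(-1, 5) = 3 + (-5 - 8)*(-12) = 3 - 13*(-12) = 3 + 156 = 159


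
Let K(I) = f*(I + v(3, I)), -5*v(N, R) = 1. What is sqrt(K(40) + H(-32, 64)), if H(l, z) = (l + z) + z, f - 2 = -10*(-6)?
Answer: sqrt(64090)/5 ≈ 50.632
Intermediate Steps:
f = 62 (f = 2 - 10*(-6) = 2 + 60 = 62)
v(N, R) = -1/5 (v(N, R) = -1/5*1 = -1/5)
H(l, z) = l + 2*z
K(I) = -62/5 + 62*I (K(I) = 62*(I - 1/5) = 62*(-1/5 + I) = -62/5 + 62*I)
sqrt(K(40) + H(-32, 64)) = sqrt((-62/5 + 62*40) + (-32 + 2*64)) = sqrt((-62/5 + 2480) + (-32 + 128)) = sqrt(12338/5 + 96) = sqrt(12818/5) = sqrt(64090)/5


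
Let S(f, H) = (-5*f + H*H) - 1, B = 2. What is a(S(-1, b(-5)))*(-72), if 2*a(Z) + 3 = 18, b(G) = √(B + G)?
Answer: -540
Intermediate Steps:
b(G) = √(2 + G)
S(f, H) = -1 + H² - 5*f (S(f, H) = (-5*f + H²) - 1 = (H² - 5*f) - 1 = -1 + H² - 5*f)
a(Z) = 15/2 (a(Z) = -3/2 + (½)*18 = -3/2 + 9 = 15/2)
a(S(-1, b(-5)))*(-72) = (15/2)*(-72) = -540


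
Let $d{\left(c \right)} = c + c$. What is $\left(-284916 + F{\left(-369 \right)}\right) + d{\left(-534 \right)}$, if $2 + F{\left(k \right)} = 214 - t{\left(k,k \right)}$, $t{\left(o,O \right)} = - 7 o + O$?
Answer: $-287986$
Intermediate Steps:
$t{\left(o,O \right)} = O - 7 o$
$F{\left(k \right)} = 212 + 6 k$ ($F{\left(k \right)} = -2 - \left(-214 - 6 k\right) = -2 + \left(214 + 6 k\right) = 212 + 6 k$)
$d{\left(c \right)} = 2 c$
$\left(-284916 + F{\left(-369 \right)}\right) + d{\left(-534 \right)} = \left(-284916 + \left(212 + 6 \left(-369\right)\right)\right) + 2 \left(-534\right) = \left(-284916 + \left(212 - 2214\right)\right) - 1068 = \left(-284916 - 2002\right) - 1068 = -286918 - 1068 = -287986$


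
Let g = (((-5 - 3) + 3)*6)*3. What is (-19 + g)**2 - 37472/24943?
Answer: 296310311/24943 ≈ 11880.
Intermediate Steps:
g = -90 (g = ((-8 + 3)*6)*3 = -5*6*3 = -30*3 = -90)
(-19 + g)**2 - 37472/24943 = (-19 - 90)**2 - 37472/24943 = (-109)**2 - 37472/24943 = 11881 - 1*37472/24943 = 11881 - 37472/24943 = 296310311/24943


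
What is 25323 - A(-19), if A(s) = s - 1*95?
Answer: 25437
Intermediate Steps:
A(s) = -95 + s (A(s) = s - 95 = -95 + s)
25323 - A(-19) = 25323 - (-95 - 19) = 25323 - 1*(-114) = 25323 + 114 = 25437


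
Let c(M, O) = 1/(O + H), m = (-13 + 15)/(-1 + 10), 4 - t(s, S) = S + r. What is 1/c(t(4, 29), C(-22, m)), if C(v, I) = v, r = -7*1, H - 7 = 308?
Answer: 293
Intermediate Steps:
H = 315 (H = 7 + 308 = 315)
r = -7
t(s, S) = 11 - S (t(s, S) = 4 - (S - 7) = 4 - (-7 + S) = 4 + (7 - S) = 11 - S)
m = 2/9 ≈ 0.22222
c(M, O) = 1/(315 + O) (c(M, O) = 1/(O + 315) = 1/(315 + O))
1/c(t(4, 29), C(-22, m)) = 1/(1/(315 - 22)) = 1/(1/293) = 293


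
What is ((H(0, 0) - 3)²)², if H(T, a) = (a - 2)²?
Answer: 1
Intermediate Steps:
H(T, a) = (-2 + a)²
((H(0, 0) - 3)²)² = (((-2 + 0)² - 3)²)² = (((-2)² - 3)²)² = ((4 - 3)²)² = (1²)² = 1² = 1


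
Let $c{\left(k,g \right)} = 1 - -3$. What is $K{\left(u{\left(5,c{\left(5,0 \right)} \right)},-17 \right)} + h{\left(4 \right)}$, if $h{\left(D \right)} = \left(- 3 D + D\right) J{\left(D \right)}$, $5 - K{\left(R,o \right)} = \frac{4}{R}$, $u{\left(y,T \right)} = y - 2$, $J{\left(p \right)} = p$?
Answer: $- \frac{85}{3} \approx -28.333$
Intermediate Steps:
$c{\left(k,g \right)} = 4$ ($c{\left(k,g \right)} = 1 + 3 = 4$)
$u{\left(y,T \right)} = -2 + y$ ($u{\left(y,T \right)} = y - 2 = -2 + y$)
$K{\left(R,o \right)} = 5 - \frac{4}{R}$
$h{\left(D \right)} = - 2 D^{2}$ ($h{\left(D \right)} = \left(- 3 D + D\right) D = - 2 D D = - 2 D^{2}$)
$K{\left(u{\left(5,c{\left(5,0 \right)} \right)},-17 \right)} + h{\left(4 \right)} = \left(5 - \frac{4}{-2 + 5}\right) - 2 \cdot 4^{2} = \left(5 - \frac{4}{3}\right) - 32 = \frac{11}{3} - 32 = - \frac{85}{3}$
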